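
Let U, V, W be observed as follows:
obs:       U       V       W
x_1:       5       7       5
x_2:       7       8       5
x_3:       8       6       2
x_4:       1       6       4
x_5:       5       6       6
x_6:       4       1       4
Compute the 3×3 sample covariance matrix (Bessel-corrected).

Step 1 — column means:
  mean(U) = (5 + 7 + 8 + 1 + 5 + 4) / 6 = 30/6 = 5
  mean(V) = (7 + 8 + 6 + 6 + 6 + 1) / 6 = 34/6 = 5.6667
  mean(W) = (5 + 5 + 2 + 4 + 6 + 4) / 6 = 26/6 = 4.3333

Step 2 — sample covariance S[i,j] = (1/(n-1)) · Σ_k (x_{k,i} - mean_i) · (x_{k,j} - mean_j), with n-1 = 5.
  S[U,U] = ((0)·(0) + (2)·(2) + (3)·(3) + (-4)·(-4) + (0)·(0) + (-1)·(-1)) / 5 = 30/5 = 6
  S[U,V] = ((0)·(1.3333) + (2)·(2.3333) + (3)·(0.3333) + (-4)·(0.3333) + (0)·(0.3333) + (-1)·(-4.6667)) / 5 = 9/5 = 1.8
  S[U,W] = ((0)·(0.6667) + (2)·(0.6667) + (3)·(-2.3333) + (-4)·(-0.3333) + (0)·(1.6667) + (-1)·(-0.3333)) / 5 = -4/5 = -0.8
  S[V,V] = ((1.3333)·(1.3333) + (2.3333)·(2.3333) + (0.3333)·(0.3333) + (0.3333)·(0.3333) + (0.3333)·(0.3333) + (-4.6667)·(-4.6667)) / 5 = 29.3333/5 = 5.8667
  S[V,W] = ((1.3333)·(0.6667) + (2.3333)·(0.6667) + (0.3333)·(-2.3333) + (0.3333)·(-0.3333) + (0.3333)·(1.6667) + (-4.6667)·(-0.3333)) / 5 = 3.6667/5 = 0.7333
  S[W,W] = ((0.6667)·(0.6667) + (0.6667)·(0.6667) + (-2.3333)·(-2.3333) + (-0.3333)·(-0.3333) + (1.6667)·(1.6667) + (-0.3333)·(-0.3333)) / 5 = 9.3333/5 = 1.8667

S is symmetric (S[j,i] = S[i,j]). Assembling:

S = [[6, 1.8, -0.8],
 [1.8, 5.8667, 0.7333],
 [-0.8, 0.7333, 1.8667]]


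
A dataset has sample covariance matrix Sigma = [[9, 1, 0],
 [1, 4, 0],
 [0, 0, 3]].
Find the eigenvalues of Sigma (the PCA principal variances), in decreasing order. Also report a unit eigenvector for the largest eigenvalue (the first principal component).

Step 1 — characteristic polynomial p(λ) = det(λI - Sigma) = λ³ - tr·λ² + c_1·λ - det, where tr = trace, c_1 = sum of the principal 2×2 minors, det = det(Sigma):
  tr = 9 + 4 + 3 = 16,
  c_1 = (9·4 - (1)²) + (9·3 - (0)²) + (4·3 - (0)²) = 35 + 27 + 12 = 74,
  det = 9·(4·3 - (0)²) - (1)·((1)·3 - (0)·(0)) + (0)·((1)·(0) - 4·(0)) = 9·(12) - (1)·(3) + (0)·(0) = 105.
  So p(λ) = λ³ - 16λ² + 74λ - 105.
Step 2 — look for an integer root (rational root theorem: any rational root is an integer divisor of 105). Testing λ = 3:
  p(3) = 27 - 144 + 222 - 105 = 0  ✓
  Dividing out (λ - 3): p(λ) = (λ - 3)(λ² - 13λ + 35).
Step 3 — remaining eigenvalues from the quadratic λ² - 13λ + 35 = 0:
  Δ = 13² - 4·35 = 169 - 140 = 29,  λ = (13 ± √29)/2 = (13 ± 5.3852)/2 ≈ 9.1926 or 3.8074.
  Sorted: λ_1 = 9.1926,  λ_2 = 3.8074,  λ_3 = 3  (check: sum = 16 = tr ✓).

Step 4 — unit eigenvector for λ_1 ≈ 9.1926: v spans the null space of (Sigma - λ_1 I), whose rows are
  r_1 = (-0.1926, 1, 0),  r_2 = (1, -5.1926, 0),  r_3 = (0, 0, -6.1926).
  v is orthogonal to every row, so take v ∝ r_1 × r_3 = ((1)·(-6.1926) - (0)·(0), (0)·(0) - (-0.1926)·(-6.1926), (-0.1926)·(0) - (1)·(0)) ≈ (-6.1926, -1.1926, 0).
  Rescale (multiply by -1 so the first nonzero entry is positive): u = (6.1926, 1.1926, 0).
  ||u|| = √((6.1926)² + (1.1926)² + (0)²) = √(39.7703) ≈ 6.3064,  v_1 = u/||u|| ≈ (0.982, 0.1891, 0) (||v_1|| = 1).

λ_1 = 9.1926,  λ_2 = 3.8074,  λ_3 = 3;  v_1 ≈ (0.982, 0.1891, 0)


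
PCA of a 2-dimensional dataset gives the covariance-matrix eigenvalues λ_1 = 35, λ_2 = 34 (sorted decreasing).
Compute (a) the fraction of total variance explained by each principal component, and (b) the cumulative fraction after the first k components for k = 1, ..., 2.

Step 1 — total variance = trace(Sigma) = Σ λ_i = 35 + 34 = 69.

Step 2 — fraction explained by component i = λ_i / Σ λ:
  PC1: 35/69 = 0.5072
  PC2: 34/69 = 0.4928

Step 3 — cumulative fraction after k components = (λ_1 + ... + λ_k) / Σ λ:
  k = 1: 35/69 = 0.5072
  k = 2: (35 + 34)/69 = 69/69 = 1

Summary (fraction, with percent):

explained: PC1 0.5072 (50.72%), PC2 0.4928 (49.28%);  cumulative: 0.5072, 1


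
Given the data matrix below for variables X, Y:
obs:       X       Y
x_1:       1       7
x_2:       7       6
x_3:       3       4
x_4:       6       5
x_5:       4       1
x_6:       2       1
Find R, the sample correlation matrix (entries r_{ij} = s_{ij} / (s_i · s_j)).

Step 1 — column means:
  mean(X) = (1 + 7 + 3 + 6 + 4 + 2) / 6 = 23/6 = 3.8333
  mean(Y) = (7 + 6 + 4 + 5 + 1 + 1) / 6 = 24/6 = 4

Step 2 — sample variances and covariances s[i,j] = (1/(n-1)) · Σ_k (x_{k,i} - mean_i) · (x_{k,j} - mean_j), with n-1 = 5:
  s[X,X] = ((-2.8333)·(-2.8333) + (3.1667)·(3.1667) + (-0.8333)·(-0.8333) + (2.1667)·(2.1667) + (0.1667)·(0.1667) + (-1.8333)·(-1.8333)) / 5 = 26.8333/5 = 5.3667
  s[X,Y] = ((-2.8333)·(3) + (3.1667)·(2) + (-0.8333)·(0) + (2.1667)·(1) + (0.1667)·(-3) + (-1.8333)·(-3)) / 5 = 5/5 = 1
  s[Y,Y] = ((3)·(3) + (2)·(2) + (0)·(0) + (1)·(1) + (-3)·(-3) + (-3)·(-3)) / 5 = 32/5 = 6.4
  Sample standard deviations s_i = √(s[i,i]):
  s(X) = √(5.3667) = 2.3166
  s(Y) = √(6.4) = 2.5298

Step 3 — r_{ij} = s_{ij} / (s_i · s_j):
  r[X,X] = 1 (diagonal).
  r[X,Y] = 1 / (2.3166 · 2.5298) = 1 / 5.8606 = 0.1706
  r[Y,Y] = 1 (diagonal).

R is symmetric with unit diagonal. Assembling:

R = [[1, 0.1706],
 [0.1706, 1]]


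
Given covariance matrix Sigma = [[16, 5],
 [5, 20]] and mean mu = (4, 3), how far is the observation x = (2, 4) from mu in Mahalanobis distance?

Step 1 — centre the observation: (x - mu) = (-2, 1).

Step 2 — invert Sigma. det(Sigma) = 16·20 - (5)² = 295.
  Sigma^{-1} = (1/det) · [[d, -b], [-b, a]] = [[0.0678, -0.0169],
 [-0.0169, 0.0542]].

Step 3 — form the quadratic (x - mu)^T · Sigma^{-1} · (x - mu):
  Sigma^{-1} · (x - mu) = (-0.1525, 0.0881).
  (x - mu)^T · [Sigma^{-1} · (x - mu)] = (-2)·(-0.1525) + (1)·(0.0881) = 0.3932.

Step 4 — take square root: d = √(0.3932) ≈ 0.6271.

d(x, mu) = √(0.3932) ≈ 0.6271


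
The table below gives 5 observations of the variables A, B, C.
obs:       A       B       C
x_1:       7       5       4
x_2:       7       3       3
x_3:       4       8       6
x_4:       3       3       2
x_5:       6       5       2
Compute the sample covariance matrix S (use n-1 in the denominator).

Step 1 — column means:
  mean(A) = (7 + 7 + 4 + 3 + 6) / 5 = 27/5 = 5.4
  mean(B) = (5 + 3 + 8 + 3 + 5) / 5 = 24/5 = 4.8
  mean(C) = (4 + 3 + 6 + 2 + 2) / 5 = 17/5 = 3.4

Step 2 — sample covariance S[i,j] = (1/(n-1)) · Σ_k (x_{k,i} - mean_i) · (x_{k,j} - mean_j), with n-1 = 4.
  S[A,A] = ((1.6)·(1.6) + (1.6)·(1.6) + (-1.4)·(-1.4) + (-2.4)·(-2.4) + (0.6)·(0.6)) / 4 = 13.2/4 = 3.3
  S[A,B] = ((1.6)·(0.2) + (1.6)·(-1.8) + (-1.4)·(3.2) + (-2.4)·(-1.8) + (0.6)·(0.2)) / 4 = -2.6/4 = -0.65
  S[A,C] = ((1.6)·(0.6) + (1.6)·(-0.4) + (-1.4)·(2.6) + (-2.4)·(-1.4) + (0.6)·(-1.4)) / 4 = -0.8/4 = -0.2
  S[B,B] = ((0.2)·(0.2) + (-1.8)·(-1.8) + (3.2)·(3.2) + (-1.8)·(-1.8) + (0.2)·(0.2)) / 4 = 16.8/4 = 4.2
  S[B,C] = ((0.2)·(0.6) + (-1.8)·(-0.4) + (3.2)·(2.6) + (-1.8)·(-1.4) + (0.2)·(-1.4)) / 4 = 11.4/4 = 2.85
  S[C,C] = ((0.6)·(0.6) + (-0.4)·(-0.4) + (2.6)·(2.6) + (-1.4)·(-1.4) + (-1.4)·(-1.4)) / 4 = 11.2/4 = 2.8

S is symmetric (S[j,i] = S[i,j]). Assembling:

S = [[3.3, -0.65, -0.2],
 [-0.65, 4.2, 2.85],
 [-0.2, 2.85, 2.8]]


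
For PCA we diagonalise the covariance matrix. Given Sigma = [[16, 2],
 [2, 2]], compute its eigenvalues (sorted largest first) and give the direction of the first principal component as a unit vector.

Step 1 — characteristic polynomial of 2×2 Sigma:
  det(Sigma - λI) = λ² - trace · λ + det = 0.
  trace = 16 + 2 = 18, det = 16·2 - (2)² = 28.
Step 2 — discriminant:
  Δ = trace² - 4·det = 324 - 112 = 212.
Step 3 — eigenvalues:
  λ = (trace ± √Δ)/2 = (18 ± 14.5602)/2,
  λ_1 = 16.2801,  λ_2 = 1.7199.

Step 4 — unit eigenvector for λ_1: solve (Sigma - λ_1 I)v = 0. First row:
  (16 - 16.2801)·v_x + (2)·v_y = 0, i.e. (-0.2801)·v_x + (2)·v_y = 0,
  so v ∝ (b, λ_1 - a) = (2, 0.2801) = u.
  ||u|| = √((2)² + (0.2801)²) = √(4.0785) ≈ 2.0195,
  v_1 = u/||u|| ≈ (0.9903, 0.1387) (||v_1|| = 1).

λ_1 = 16.2801,  λ_2 = 1.7199;  v_1 ≈ (0.9903, 0.1387)


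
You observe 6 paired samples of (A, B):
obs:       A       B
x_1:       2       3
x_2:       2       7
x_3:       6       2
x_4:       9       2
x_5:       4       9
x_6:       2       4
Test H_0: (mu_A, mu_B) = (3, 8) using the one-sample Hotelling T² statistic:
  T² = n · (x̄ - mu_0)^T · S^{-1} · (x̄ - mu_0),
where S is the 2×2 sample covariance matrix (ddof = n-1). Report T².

Step 1 — sample mean vector:
  mean(A) = (2 + 2 + 6 + 9 + 4 + 2) / 6 = 25/6 = 4.1667
  mean(B) = (3 + 7 + 2 + 2 + 9 + 4) / 6 = 27/6 = 4.5
  x̄ = (4.1667, 4.5),  deviation x̄ - mu_0 = (4.1667, 4.5) - (3, 8) = (1.1667, -3.5).

Step 2 — sample covariance matrix, S[i,j] = (1/(n-1)) · Σ_k (x_{k,i} - mean_i) · (x_{k,j} - mean_j), divisor n-1 = 5:
  S[A,A] = ((-2.1667)·(-2.1667) + (-2.1667)·(-2.1667) + (1.8333)·(1.8333) + (4.8333)·(4.8333) + (-0.1667)·(-0.1667) + (-2.1667)·(-2.1667)) / 5 = 40.8333/5 = 8.1667
  S[A,B] = ((-2.1667)·(-1.5) + (-2.1667)·(2.5) + (1.8333)·(-2.5) + (4.8333)·(-2.5) + (-0.1667)·(4.5) + (-2.1667)·(-0.5)) / 5 = -18.5/5 = -3.7
  S[B,B] = ((-1.5)·(-1.5) + (2.5)·(2.5) + (-2.5)·(-2.5) + (-2.5)·(-2.5) + (4.5)·(4.5) + (-0.5)·(-0.5)) / 5 = 41.5/5 = 8.3
  S = [[8.1667, -3.7],
 [-3.7, 8.3]].

Step 3 — invert S. det(S) = 8.1667·8.3 - (-3.7)² = 54.0933.
  S^{-1} = (1/det) · [[d, -b], [-b, a]] = [[0.1534, 0.0684],
 [0.0684, 0.151]].

Step 4 — quadratic form (x̄ - mu_0)^T · S^{-1} · (x̄ - mu_0):
  S^{-1} · (x̄ - mu_0) = (-0.0604, -0.4486),
  (x̄ - mu_0)^T · [...] = (1.1667)·(-0.0604) + (-3.5)·(-0.4486) = 1.4997.

Step 5 — scale by n: T² = 6 · 1.4997 = 8.998.

T² ≈ 8.998


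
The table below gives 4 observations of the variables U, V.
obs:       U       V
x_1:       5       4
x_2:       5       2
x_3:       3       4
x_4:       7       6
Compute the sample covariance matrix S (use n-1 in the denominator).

Step 1 — column means:
  mean(U) = (5 + 5 + 3 + 7) / 4 = 20/4 = 5
  mean(V) = (4 + 2 + 4 + 6) / 4 = 16/4 = 4

Step 2 — sample covariance S[i,j] = (1/(n-1)) · Σ_k (x_{k,i} - mean_i) · (x_{k,j} - mean_j), with n-1 = 3.
  S[U,U] = ((0)·(0) + (0)·(0) + (-2)·(-2) + (2)·(2)) / 3 = 8/3 = 2.6667
  S[U,V] = ((0)·(0) + (0)·(-2) + (-2)·(0) + (2)·(2)) / 3 = 4/3 = 1.3333
  S[V,V] = ((0)·(0) + (-2)·(-2) + (0)·(0) + (2)·(2)) / 3 = 8/3 = 2.6667

S is symmetric (S[j,i] = S[i,j]). Assembling:

S = [[2.6667, 1.3333],
 [1.3333, 2.6667]]


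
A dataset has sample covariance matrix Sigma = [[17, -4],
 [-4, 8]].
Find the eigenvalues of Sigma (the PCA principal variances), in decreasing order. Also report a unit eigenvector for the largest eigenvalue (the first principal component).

Step 1 — characteristic polynomial of 2×2 Sigma:
  det(Sigma - λI) = λ² - trace · λ + det = 0.
  trace = 17 + 8 = 25, det = 17·8 - (-4)² = 120.
Step 2 — discriminant:
  Δ = trace² - 4·det = 625 - 480 = 145.
Step 3 — eigenvalues:
  λ = (trace ± √Δ)/2 = (25 ± 12.0416)/2,
  λ_1 = 18.5208,  λ_2 = 6.4792.

Step 4 — unit eigenvector for λ_1: solve (Sigma - λ_1 I)v = 0. First row:
  (17 - 18.5208)·v_x + (-4)·v_y = 0, i.e. (-1.5208)·v_x + (-4)·v_y = 0,
  so v ∝ (b, λ_1 - a) = (-4, 1.5208); multiply by -1 so the first entry is positive: u = (4, -1.5208).
  ||u|| = √((4)² + (-1.5208)²) = √(18.3128) ≈ 4.2793,
  v_1 = u/||u|| ≈ (0.9347, -0.3554) (||v_1|| = 1).

λ_1 = 18.5208,  λ_2 = 6.4792;  v_1 ≈ (0.9347, -0.3554)


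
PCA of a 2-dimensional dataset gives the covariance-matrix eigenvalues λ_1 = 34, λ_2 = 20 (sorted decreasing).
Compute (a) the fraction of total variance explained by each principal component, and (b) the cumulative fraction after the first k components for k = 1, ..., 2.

Step 1 — total variance = trace(Sigma) = Σ λ_i = 34 + 20 = 54.

Step 2 — fraction explained by component i = λ_i / Σ λ:
  PC1: 34/54 = 0.6296
  PC2: 20/54 = 0.3704

Step 3 — cumulative fraction after k components = (λ_1 + ... + λ_k) / Σ λ:
  k = 1: 34/54 = 0.6296
  k = 2: (34 + 20)/54 = 54/54 = 1

Summary (fraction, with percent):

explained: PC1 0.6296 (62.96%), PC2 0.3704 (37.04%);  cumulative: 0.6296, 1


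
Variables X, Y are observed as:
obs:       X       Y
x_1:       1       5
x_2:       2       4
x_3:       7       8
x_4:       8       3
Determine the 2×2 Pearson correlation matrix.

Step 1 — column means:
  mean(X) = (1 + 2 + 7 + 8) / 4 = 18/4 = 4.5
  mean(Y) = (5 + 4 + 8 + 3) / 4 = 20/4 = 5

Step 2 — sample variances and covariances s[i,j] = (1/(n-1)) · Σ_k (x_{k,i} - mean_i) · (x_{k,j} - mean_j), with n-1 = 3:
  s[X,X] = ((-3.5)·(-3.5) + (-2.5)·(-2.5) + (2.5)·(2.5) + (3.5)·(3.5)) / 3 = 37/3 = 12.3333
  s[X,Y] = ((-3.5)·(0) + (-2.5)·(-1) + (2.5)·(3) + (3.5)·(-2)) / 3 = 3/3 = 1
  s[Y,Y] = ((0)·(0) + (-1)·(-1) + (3)·(3) + (-2)·(-2)) / 3 = 14/3 = 4.6667
  Sample standard deviations s_i = √(s[i,i]):
  s(X) = √(12.3333) = 3.5119
  s(Y) = √(4.6667) = 2.1602

Step 3 — r_{ij} = s_{ij} / (s_i · s_j):
  r[X,X] = 1 (diagonal).
  r[X,Y] = 1 / (3.5119 · 2.1602) = 1 / 7.5865 = 0.1318
  r[Y,Y] = 1 (diagonal).

R is symmetric with unit diagonal. Assembling:

R = [[1, 0.1318],
 [0.1318, 1]]


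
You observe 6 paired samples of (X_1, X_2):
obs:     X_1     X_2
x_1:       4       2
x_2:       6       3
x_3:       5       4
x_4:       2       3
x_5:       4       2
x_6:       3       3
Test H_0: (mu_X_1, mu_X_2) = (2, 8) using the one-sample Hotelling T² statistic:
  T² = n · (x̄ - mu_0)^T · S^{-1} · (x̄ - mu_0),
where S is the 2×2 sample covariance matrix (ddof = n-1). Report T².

Step 1 — sample mean vector:
  mean(X_1) = (4 + 6 + 5 + 2 + 4 + 3) / 6 = 24/6 = 4
  mean(X_2) = (2 + 3 + 4 + 3 + 2 + 3) / 6 = 17/6 = 2.8333
  x̄ = (4, 2.8333),  deviation x̄ - mu_0 = (4, 2.8333) - (2, 8) = (2, -5.1667).

Step 2 — sample covariance matrix, S[i,j] = (1/(n-1)) · Σ_k (x_{k,i} - mean_i) · (x_{k,j} - mean_j), divisor n-1 = 5:
  S[X_1,X_1] = ((0)·(0) + (2)·(2) + (1)·(1) + (-2)·(-2) + (0)·(0) + (-1)·(-1)) / 5 = 10/5 = 2
  S[X_1,X_2] = ((0)·(-0.8333) + (2)·(0.1667) + (1)·(1.1667) + (-2)·(0.1667) + (0)·(-0.8333) + (-1)·(0.1667)) / 5 = 1/5 = 0.2
  S[X_2,X_2] = ((-0.8333)·(-0.8333) + (0.1667)·(0.1667) + (1.1667)·(1.1667) + (0.1667)·(0.1667) + (-0.8333)·(-0.8333) + (0.1667)·(0.1667)) / 5 = 2.8333/5 = 0.5667
  S = [[2, 0.2],
 [0.2, 0.5667]].

Step 3 — invert S. det(S) = 2·0.5667 - (0.2)² = 1.0933.
  S^{-1} = (1/det) · [[d, -b], [-b, a]] = [[0.5183, -0.1829],
 [-0.1829, 1.8293]].

Step 4 — quadratic form (x̄ - mu_0)^T · S^{-1} · (x̄ - mu_0):
  S^{-1} · (x̄ - mu_0) = (1.9817, -9.8171),
  (x̄ - mu_0)^T · [...] = (2)·(1.9817) + (-5.1667)·(-9.8171) = 54.685.

Step 5 — scale by n: T² = 6 · 54.685 = 328.1098.

T² ≈ 328.1098


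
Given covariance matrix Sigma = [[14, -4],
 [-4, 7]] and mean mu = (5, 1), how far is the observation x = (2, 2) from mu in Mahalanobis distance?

Step 1 — centre the observation: (x - mu) = (-3, 1).

Step 2 — invert Sigma. det(Sigma) = 14·7 - (-4)² = 82.
  Sigma^{-1} = (1/det) · [[d, -b], [-b, a]] = [[0.0854, 0.0488],
 [0.0488, 0.1707]].

Step 3 — form the quadratic (x - mu)^T · Sigma^{-1} · (x - mu):
  Sigma^{-1} · (x - mu) = (-0.2073, 0.0244).
  (x - mu)^T · [Sigma^{-1} · (x - mu)] = (-3)·(-0.2073) + (1)·(0.0244) = 0.6463.

Step 4 — take square root: d = √(0.6463) ≈ 0.804.

d(x, mu) = √(0.6463) ≈ 0.804


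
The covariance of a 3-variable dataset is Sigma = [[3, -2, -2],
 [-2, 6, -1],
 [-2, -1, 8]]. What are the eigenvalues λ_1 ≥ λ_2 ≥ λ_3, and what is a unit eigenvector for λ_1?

Step 1 — characteristic polynomial p(λ) = det(λI - Sigma) = λ³ - tr·λ² + c_1·λ - det, where tr = trace, c_1 = sum of the principal 2×2 minors, det = det(Sigma):
  tr = 3 + 6 + 8 = 17,
  c_1 = (3·6 - (-2)²) + (3·8 - (-2)²) + (6·8 - (-1)²) = 14 + 20 + 47 = 81,
  det = 3·(6·8 - (-1)²) - (-2)·((-2)·8 - (-1)·(-2)) + (-2)·((-2)·(-1) - 6·(-2)) = 3·(47) - (-2)·(-18) + (-2)·(14) = 77.
  So p(λ) = λ³ - 17λ² + 81λ - 77.
Step 2 — look for an integer root (rational root theorem: any rational root is an integer divisor of 77). Testing λ = 7:
  p(7) = 343 - 833 + 567 - 77 = 0  ✓
  Dividing out (λ - 7): p(λ) = (λ - 7)(λ² - 10λ + 11).
Step 3 — remaining eigenvalues from the quadratic λ² - 10λ + 11 = 0:
  Δ = 10² - 4·11 = 100 - 44 = 56,  λ = (10 ± √56)/2 = (10 ± 7.4833)/2 ≈ 8.7417 or 1.2583.
  Sorted: λ_1 = 8.7417,  λ_2 = 7,  λ_3 = 1.2583  (check: sum = 17 = tr ✓).

Step 4 — unit eigenvector for λ_1 ≈ 8.7417: v spans the null space of (Sigma - λ_1 I), whose rows are
  r_1 = (-5.7417, -2, -2),  r_2 = (-2, -2.7417, -1),  r_3 = (-2, -1, -0.7417).
  v is orthogonal to every row, so take v ∝ r_1 × r_2 = ((-2)·(-1) - (-2)·(-2.7417), (-2)·(-2) - (-5.7417)·(-1), (-5.7417)·(-2.7417) - (-2)·(-2)) ≈ (-3.4833, -1.7417, 11.7417).
  Rescale (multiply by -1 so the first nonzero entry is positive): u = (3.4833, 1.7417, -11.7417).
  ||u|| = √((3.4833)² + (1.7417)² + (-11.7417)²) = √(153.0334) ≈ 12.3707,  v_1 = u/||u|| ≈ (0.2816, 0.1408, -0.9492) (||v_1|| = 1).

λ_1 = 8.7417,  λ_2 = 7,  λ_3 = 1.2583;  v_1 ≈ (0.2816, 0.1408, -0.9492)


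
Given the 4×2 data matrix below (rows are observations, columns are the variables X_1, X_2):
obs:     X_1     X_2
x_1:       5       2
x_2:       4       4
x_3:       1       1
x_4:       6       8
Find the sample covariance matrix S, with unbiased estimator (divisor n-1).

Step 1 — column means:
  mean(X_1) = (5 + 4 + 1 + 6) / 4 = 16/4 = 4
  mean(X_2) = (2 + 4 + 1 + 8) / 4 = 15/4 = 3.75

Step 2 — sample covariance S[i,j] = (1/(n-1)) · Σ_k (x_{k,i} - mean_i) · (x_{k,j} - mean_j), with n-1 = 3.
  S[X_1,X_1] = ((1)·(1) + (0)·(0) + (-3)·(-3) + (2)·(2)) / 3 = 14/3 = 4.6667
  S[X_1,X_2] = ((1)·(-1.75) + (0)·(0.25) + (-3)·(-2.75) + (2)·(4.25)) / 3 = 15/3 = 5
  S[X_2,X_2] = ((-1.75)·(-1.75) + (0.25)·(0.25) + (-2.75)·(-2.75) + (4.25)·(4.25)) / 3 = 28.75/3 = 9.5833

S is symmetric (S[j,i] = S[i,j]). Assembling:

S = [[4.6667, 5],
 [5, 9.5833]]


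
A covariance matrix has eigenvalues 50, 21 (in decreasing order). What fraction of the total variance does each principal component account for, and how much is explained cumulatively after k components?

Step 1 — total variance = trace(Sigma) = Σ λ_i = 50 + 21 = 71.

Step 2 — fraction explained by component i = λ_i / Σ λ:
  PC1: 50/71 = 0.7042
  PC2: 21/71 = 0.2958

Step 3 — cumulative fraction after k components = (λ_1 + ... + λ_k) / Σ λ:
  k = 1: 50/71 = 0.7042
  k = 2: (50 + 21)/71 = 71/71 = 1

Summary (fraction, with percent):

explained: PC1 0.7042 (70.42%), PC2 0.2958 (29.58%);  cumulative: 0.7042, 1


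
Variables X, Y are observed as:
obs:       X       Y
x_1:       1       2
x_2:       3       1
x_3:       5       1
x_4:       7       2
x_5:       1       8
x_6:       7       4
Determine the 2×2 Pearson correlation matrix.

Step 1 — column means:
  mean(X) = (1 + 3 + 5 + 7 + 1 + 7) / 6 = 24/6 = 4
  mean(Y) = (2 + 1 + 1 + 2 + 8 + 4) / 6 = 18/6 = 3

Step 2 — sample variances and covariances s[i,j] = (1/(n-1)) · Σ_k (x_{k,i} - mean_i) · (x_{k,j} - mean_j), with n-1 = 5:
  s[X,X] = ((-3)·(-3) + (-1)·(-1) + (1)·(1) + (3)·(3) + (-3)·(-3) + (3)·(3)) / 5 = 38/5 = 7.6
  s[X,Y] = ((-3)·(-1) + (-1)·(-2) + (1)·(-2) + (3)·(-1) + (-3)·(5) + (3)·(1)) / 5 = -12/5 = -2.4
  s[Y,Y] = ((-1)·(-1) + (-2)·(-2) + (-2)·(-2) + (-1)·(-1) + (5)·(5) + (1)·(1)) / 5 = 36/5 = 7.2
  Sample standard deviations s_i = √(s[i,i]):
  s(X) = √(7.6) = 2.7568
  s(Y) = √(7.2) = 2.6833

Step 3 — r_{ij} = s_{ij} / (s_i · s_j):
  r[X,X] = 1 (diagonal).
  r[X,Y] = -2.4 / (2.7568 · 2.6833) = -2.4 / 7.3973 = -0.3244
  r[Y,Y] = 1 (diagonal).

R is symmetric with unit diagonal. Assembling:

R = [[1, -0.3244],
 [-0.3244, 1]]


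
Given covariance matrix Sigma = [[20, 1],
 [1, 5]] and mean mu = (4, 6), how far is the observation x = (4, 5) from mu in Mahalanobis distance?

Step 1 — centre the observation: (x - mu) = (0, -1).

Step 2 — invert Sigma. det(Sigma) = 20·5 - (1)² = 99.
  Sigma^{-1} = (1/det) · [[d, -b], [-b, a]] = [[0.0505, -0.0101],
 [-0.0101, 0.202]].

Step 3 — form the quadratic (x - mu)^T · Sigma^{-1} · (x - mu):
  Sigma^{-1} · (x - mu) = (0.0101, -0.202).
  (x - mu)^T · [Sigma^{-1} · (x - mu)] = (0)·(0.0101) + (-1)·(-0.202) = 0.202.

Step 4 — take square root: d = √(0.202) ≈ 0.4495.

d(x, mu) = √(0.202) ≈ 0.4495


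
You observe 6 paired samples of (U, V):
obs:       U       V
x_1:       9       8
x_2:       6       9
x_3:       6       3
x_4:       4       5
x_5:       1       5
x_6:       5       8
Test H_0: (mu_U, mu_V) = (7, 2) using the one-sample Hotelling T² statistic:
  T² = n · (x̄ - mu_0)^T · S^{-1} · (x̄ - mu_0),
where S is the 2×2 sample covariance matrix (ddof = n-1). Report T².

Step 1 — sample mean vector:
  mean(U) = (9 + 6 + 6 + 4 + 1 + 5) / 6 = 31/6 = 5.1667
  mean(V) = (8 + 9 + 3 + 5 + 5 + 8) / 6 = 38/6 = 6.3333
  x̄ = (5.1667, 6.3333),  deviation x̄ - mu_0 = (5.1667, 6.3333) - (7, 2) = (-1.8333, 4.3333).

Step 2 — sample covariance matrix, S[i,j] = (1/(n-1)) · Σ_k (x_{k,i} - mean_i) · (x_{k,j} - mean_j), divisor n-1 = 5:
  S[U,U] = ((3.8333)·(3.8333) + (0.8333)·(0.8333) + (0.8333)·(0.8333) + (-1.1667)·(-1.1667) + (-4.1667)·(-4.1667) + (-0.1667)·(-0.1667)) / 5 = 34.8333/5 = 6.9667
  S[U,V] = ((3.8333)·(1.6667) + (0.8333)·(2.6667) + (0.8333)·(-3.3333) + (-1.1667)·(-1.3333) + (-4.1667)·(-1.3333) + (-0.1667)·(1.6667)) / 5 = 12.6667/5 = 2.5333
  S[V,V] = ((1.6667)·(1.6667) + (2.6667)·(2.6667) + (-3.3333)·(-3.3333) + (-1.3333)·(-1.3333) + (-1.3333)·(-1.3333) + (1.6667)·(1.6667)) / 5 = 27.3333/5 = 5.4667
  S = [[6.9667, 2.5333],
 [2.5333, 5.4667]].

Step 3 — invert S. det(S) = 6.9667·5.4667 - (2.5333)² = 31.6667.
  S^{-1} = (1/det) · [[d, -b], [-b, a]] = [[0.1726, -0.08],
 [-0.08, 0.22]].

Step 4 — quadratic form (x̄ - mu_0)^T · S^{-1} · (x̄ - mu_0):
  S^{-1} · (x̄ - mu_0) = (-0.6632, 1.1),
  (x̄ - mu_0)^T · [...] = (-1.8333)·(-0.6632) + (4.3333)·(1.1) = 5.9825.

Step 5 — scale by n: T² = 6 · 5.9825 = 35.8947.

T² ≈ 35.8947


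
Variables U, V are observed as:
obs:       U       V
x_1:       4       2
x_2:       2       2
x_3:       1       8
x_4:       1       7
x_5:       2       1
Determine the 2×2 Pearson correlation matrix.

Step 1 — column means:
  mean(U) = (4 + 2 + 1 + 1 + 2) / 5 = 10/5 = 2
  mean(V) = (2 + 2 + 8 + 7 + 1) / 5 = 20/5 = 4

Step 2 — sample variances and covariances s[i,j] = (1/(n-1)) · Σ_k (x_{k,i} - mean_i) · (x_{k,j} - mean_j), with n-1 = 4:
  s[U,U] = ((2)·(2) + (0)·(0) + (-1)·(-1) + (-1)·(-1) + (0)·(0)) / 4 = 6/4 = 1.5
  s[U,V] = ((2)·(-2) + (0)·(-2) + (-1)·(4) + (-1)·(3) + (0)·(-3)) / 4 = -11/4 = -2.75
  s[V,V] = ((-2)·(-2) + (-2)·(-2) + (4)·(4) + (3)·(3) + (-3)·(-3)) / 4 = 42/4 = 10.5
  Sample standard deviations s_i = √(s[i,i]):
  s(U) = √(1.5) = 1.2247
  s(V) = √(10.5) = 3.2404

Step 3 — r_{ij} = s_{ij} / (s_i · s_j):
  r[U,U] = 1 (diagonal).
  r[U,V] = -2.75 / (1.2247 · 3.2404) = -2.75 / 3.9686 = -0.6929
  r[V,V] = 1 (diagonal).

R is symmetric with unit diagonal. Assembling:

R = [[1, -0.6929],
 [-0.6929, 1]]


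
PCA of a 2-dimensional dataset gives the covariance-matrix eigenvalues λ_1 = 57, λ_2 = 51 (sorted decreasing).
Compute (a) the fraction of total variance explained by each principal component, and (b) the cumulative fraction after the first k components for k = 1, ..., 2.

Step 1 — total variance = trace(Sigma) = Σ λ_i = 57 + 51 = 108.

Step 2 — fraction explained by component i = λ_i / Σ λ:
  PC1: 57/108 = 0.5278
  PC2: 51/108 = 0.4722

Step 3 — cumulative fraction after k components = (λ_1 + ... + λ_k) / Σ λ:
  k = 1: 57/108 = 0.5278
  k = 2: (57 + 51)/108 = 108/108 = 1

Summary (fraction, with percent):

explained: PC1 0.5278 (52.78%), PC2 0.4722 (47.22%);  cumulative: 0.5278, 1


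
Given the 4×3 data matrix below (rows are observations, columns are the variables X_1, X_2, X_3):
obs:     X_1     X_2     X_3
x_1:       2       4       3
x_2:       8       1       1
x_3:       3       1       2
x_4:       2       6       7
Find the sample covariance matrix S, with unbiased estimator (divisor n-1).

Step 1 — column means:
  mean(X_1) = (2 + 8 + 3 + 2) / 4 = 15/4 = 3.75
  mean(X_2) = (4 + 1 + 1 + 6) / 4 = 12/4 = 3
  mean(X_3) = (3 + 1 + 2 + 7) / 4 = 13/4 = 3.25

Step 2 — sample covariance S[i,j] = (1/(n-1)) · Σ_k (x_{k,i} - mean_i) · (x_{k,j} - mean_j), with n-1 = 3.
  S[X_1,X_1] = ((-1.75)·(-1.75) + (4.25)·(4.25) + (-0.75)·(-0.75) + (-1.75)·(-1.75)) / 3 = 24.75/3 = 8.25
  S[X_1,X_2] = ((-1.75)·(1) + (4.25)·(-2) + (-0.75)·(-2) + (-1.75)·(3)) / 3 = -14/3 = -4.6667
  S[X_1,X_3] = ((-1.75)·(-0.25) + (4.25)·(-2.25) + (-0.75)·(-1.25) + (-1.75)·(3.75)) / 3 = -14.75/3 = -4.9167
  S[X_2,X_2] = ((1)·(1) + (-2)·(-2) + (-2)·(-2) + (3)·(3)) / 3 = 18/3 = 6
  S[X_2,X_3] = ((1)·(-0.25) + (-2)·(-2.25) + (-2)·(-1.25) + (3)·(3.75)) / 3 = 18/3 = 6
  S[X_3,X_3] = ((-0.25)·(-0.25) + (-2.25)·(-2.25) + (-1.25)·(-1.25) + (3.75)·(3.75)) / 3 = 20.75/3 = 6.9167

S is symmetric (S[j,i] = S[i,j]). Assembling:

S = [[8.25, -4.6667, -4.9167],
 [-4.6667, 6, 6],
 [-4.9167, 6, 6.9167]]


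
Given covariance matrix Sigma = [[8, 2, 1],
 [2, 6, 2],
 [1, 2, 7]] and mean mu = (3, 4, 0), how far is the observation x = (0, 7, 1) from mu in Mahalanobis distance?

Step 1 — centre the observation: (x - mu) = (-3, 3, 1).

Step 2 — invert Sigma (cofactor / det for 3×3, or solve directly):
  Sigma^{-1} = [[0.1367, -0.0432, -0.0072],
 [-0.0432, 0.1978, -0.0504],
 [-0.0072, -0.0504, 0.1583]].

Step 3 — form the quadratic (x - mu)^T · Sigma^{-1} · (x - mu):
  Sigma^{-1} · (x - mu) = (-0.5468, 0.6727, 0.0288).
  (x - mu)^T · [Sigma^{-1} · (x - mu)] = (-3)·(-0.5468) + (3)·(0.6727) + (1)·(0.0288) = 3.6871.

Step 4 — take square root: d = √(3.6871) ≈ 1.9202.

d(x, mu) = √(3.6871) ≈ 1.9202


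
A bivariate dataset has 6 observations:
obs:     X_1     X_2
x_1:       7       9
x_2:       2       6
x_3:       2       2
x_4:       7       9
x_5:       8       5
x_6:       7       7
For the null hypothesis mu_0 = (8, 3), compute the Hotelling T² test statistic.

Step 1 — sample mean vector:
  mean(X_1) = (7 + 2 + 2 + 7 + 8 + 7) / 6 = 33/6 = 5.5
  mean(X_2) = (9 + 6 + 2 + 9 + 5 + 7) / 6 = 38/6 = 6.3333
  x̄ = (5.5, 6.3333),  deviation x̄ - mu_0 = (5.5, 6.3333) - (8, 3) = (-2.5, 3.3333).

Step 2 — sample covariance matrix, S[i,j] = (1/(n-1)) · Σ_k (x_{k,i} - mean_i) · (x_{k,j} - mean_j), divisor n-1 = 5:
  S[X_1,X_1] = ((1.5)·(1.5) + (-3.5)·(-3.5) + (-3.5)·(-3.5) + (1.5)·(1.5) + (2.5)·(2.5) + (1.5)·(1.5)) / 5 = 37.5/5 = 7.5
  S[X_1,X_2] = ((1.5)·(2.6667) + (-3.5)·(-0.3333) + (-3.5)·(-4.3333) + (1.5)·(2.6667) + (2.5)·(-1.3333) + (1.5)·(0.6667)) / 5 = 22/5 = 4.4
  S[X_2,X_2] = ((2.6667)·(2.6667) + (-0.3333)·(-0.3333) + (-4.3333)·(-4.3333) + (2.6667)·(2.6667) + (-1.3333)·(-1.3333) + (0.6667)·(0.6667)) / 5 = 35.3333/5 = 7.0667
  S = [[7.5, 4.4],
 [4.4, 7.0667]].

Step 3 — invert S. det(S) = 7.5·7.0667 - (4.4)² = 33.64.
  S^{-1} = (1/det) · [[d, -b], [-b, a]] = [[0.2101, -0.1308],
 [-0.1308, 0.2229]].

Step 4 — quadratic form (x̄ - mu_0)^T · S^{-1} · (x̄ - mu_0):
  S^{-1} · (x̄ - mu_0) = (-0.9612, 1.0702),
  (x̄ - mu_0)^T · [...] = (-2.5)·(-0.9612) + (3.3333)·(1.0702) = 5.9701.

Step 5 — scale by n: T² = 6 · 5.9701 = 35.8205.

T² ≈ 35.8205


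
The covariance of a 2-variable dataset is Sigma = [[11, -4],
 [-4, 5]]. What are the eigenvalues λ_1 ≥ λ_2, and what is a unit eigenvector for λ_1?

Step 1 — characteristic polynomial of 2×2 Sigma:
  det(Sigma - λI) = λ² - trace · λ + det = 0.
  trace = 11 + 5 = 16, det = 11·5 - (-4)² = 39.
Step 2 — discriminant:
  Δ = trace² - 4·det = 256 - 156 = 100.
Step 3 — eigenvalues:
  λ = (trace ± √Δ)/2 = (16 ± 10)/2,
  λ_1 = 13,  λ_2 = 3.

Step 4 — unit eigenvector for λ_1: solve (Sigma - λ_1 I)v = 0. First row:
  (11 - 13)·v_x + (-4)·v_y = 0, i.e. (-2)·v_x + (-4)·v_y = 0,
  so v ∝ (b, λ_1 - a) = (-4, 2); multiply by -1 so the first entry is positive: u = (4, -2).
  ||u|| = √((4)² + (-2)²) = √(20) ≈ 4.4721,
  v_1 = u/||u|| ≈ (0.8944, -0.4472) (||v_1|| = 1).

λ_1 = 13,  λ_2 = 3;  v_1 ≈ (0.8944, -0.4472)


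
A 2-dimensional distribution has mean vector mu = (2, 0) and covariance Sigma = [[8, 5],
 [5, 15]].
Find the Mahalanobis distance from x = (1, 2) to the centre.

Step 1 — centre the observation: (x - mu) = (-1, 2).

Step 2 — invert Sigma. det(Sigma) = 8·15 - (5)² = 95.
  Sigma^{-1} = (1/det) · [[d, -b], [-b, a]] = [[0.1579, -0.0526],
 [-0.0526, 0.0842]].

Step 3 — form the quadratic (x - mu)^T · Sigma^{-1} · (x - mu):
  Sigma^{-1} · (x - mu) = (-0.2632, 0.2211).
  (x - mu)^T · [Sigma^{-1} · (x - mu)] = (-1)·(-0.2632) + (2)·(0.2211) = 0.7053.

Step 4 — take square root: d = √(0.7053) ≈ 0.8398.

d(x, mu) = √(0.7053) ≈ 0.8398


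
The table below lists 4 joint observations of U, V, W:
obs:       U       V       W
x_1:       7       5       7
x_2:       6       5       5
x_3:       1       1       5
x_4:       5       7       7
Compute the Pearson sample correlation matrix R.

Step 1 — column means:
  mean(U) = (7 + 6 + 1 + 5) / 4 = 19/4 = 4.75
  mean(V) = (5 + 5 + 1 + 7) / 4 = 18/4 = 4.5
  mean(W) = (7 + 5 + 5 + 7) / 4 = 24/4 = 6

Step 2 — sample variances and covariances s[i,j] = (1/(n-1)) · Σ_k (x_{k,i} - mean_i) · (x_{k,j} - mean_j), with n-1 = 3:
  s[U,U] = ((2.25)·(2.25) + (1.25)·(1.25) + (-3.75)·(-3.75) + (0.25)·(0.25)) / 3 = 20.75/3 = 6.9167
  s[U,V] = ((2.25)·(0.5) + (1.25)·(0.5) + (-3.75)·(-3.5) + (0.25)·(2.5)) / 3 = 15.5/3 = 5.1667
  s[U,W] = ((2.25)·(1) + (1.25)·(-1) + (-3.75)·(-1) + (0.25)·(1)) / 3 = 5/3 = 1.6667
  s[V,V] = ((0.5)·(0.5) + (0.5)·(0.5) + (-3.5)·(-3.5) + (2.5)·(2.5)) / 3 = 19/3 = 6.3333
  s[V,W] = ((0.5)·(1) + (0.5)·(-1) + (-3.5)·(-1) + (2.5)·(1)) / 3 = 6/3 = 2
  s[W,W] = ((1)·(1) + (-1)·(-1) + (-1)·(-1) + (1)·(1)) / 3 = 4/3 = 1.3333
  Sample standard deviations s_i = √(s[i,i]):
  s(U) = √(6.9167) = 2.63
  s(V) = √(6.3333) = 2.5166
  s(W) = √(1.3333) = 1.1547

Step 3 — r_{ij} = s_{ij} / (s_i · s_j):
  r[U,U] = 1 (diagonal).
  r[U,V] = 5.1667 / (2.63 · 2.5166) = 5.1667 / 6.6186 = 0.7806
  r[U,W] = 1.6667 / (2.63 · 1.1547) = 1.6667 / 3.0368 = 0.5488
  r[V,V] = 1 (diagonal).
  r[V,W] = 2 / (2.5166 · 1.1547) = 2 / 2.9059 = 0.6882
  r[W,W] = 1 (diagonal).

R is symmetric with unit diagonal. Assembling:

R = [[1, 0.7806, 0.5488],
 [0.7806, 1, 0.6882],
 [0.5488, 0.6882, 1]]


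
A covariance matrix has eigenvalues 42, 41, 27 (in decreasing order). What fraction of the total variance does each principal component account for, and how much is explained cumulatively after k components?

Step 1 — total variance = trace(Sigma) = Σ λ_i = 42 + 41 + 27 = 110.

Step 2 — fraction explained by component i = λ_i / Σ λ:
  PC1: 42/110 = 0.3818
  PC2: 41/110 = 0.3727
  PC3: 27/110 = 0.2455

Step 3 — cumulative fraction after k components = (λ_1 + ... + λ_k) / Σ λ:
  k = 1: 42/110 = 0.3818
  k = 2: (42 + 41)/110 = 83/110 = 0.7545
  k = 3: (42 + 41 + 27)/110 = 110/110 = 1

Summary (fraction, with percent):

explained: PC1 0.3818 (38.18%), PC2 0.3727 (37.27%), PC3 0.2455 (24.55%);  cumulative: 0.3818, 0.7545, 1


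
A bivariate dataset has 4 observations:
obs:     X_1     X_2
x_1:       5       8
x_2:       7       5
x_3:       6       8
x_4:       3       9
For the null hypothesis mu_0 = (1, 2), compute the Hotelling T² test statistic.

Step 1 — sample mean vector:
  mean(X_1) = (5 + 7 + 6 + 3) / 4 = 21/4 = 5.25
  mean(X_2) = (8 + 5 + 8 + 9) / 4 = 30/4 = 7.5
  x̄ = (5.25, 7.5),  deviation x̄ - mu_0 = (5.25, 7.5) - (1, 2) = (4.25, 5.5).

Step 2 — sample covariance matrix, S[i,j] = (1/(n-1)) · Σ_k (x_{k,i} - mean_i) · (x_{k,j} - mean_j), divisor n-1 = 3:
  S[X_1,X_1] = ((-0.25)·(-0.25) + (1.75)·(1.75) + (0.75)·(0.75) + (-2.25)·(-2.25)) / 3 = 8.75/3 = 2.9167
  S[X_1,X_2] = ((-0.25)·(0.5) + (1.75)·(-2.5) + (0.75)·(0.5) + (-2.25)·(1.5)) / 3 = -7.5/3 = -2.5
  S[X_2,X_2] = ((0.5)·(0.5) + (-2.5)·(-2.5) + (0.5)·(0.5) + (1.5)·(1.5)) / 3 = 9/3 = 3
  S = [[2.9167, -2.5],
 [-2.5, 3]].

Step 3 — invert S. det(S) = 2.9167·3 - (-2.5)² = 2.5.
  S^{-1} = (1/det) · [[d, -b], [-b, a]] = [[1.2, 1],
 [1, 1.1667]].

Step 4 — quadratic form (x̄ - mu_0)^T · S^{-1} · (x̄ - mu_0):
  S^{-1} · (x̄ - mu_0) = (10.6, 10.6667),
  (x̄ - mu_0)^T · [...] = (4.25)·(10.6) + (5.5)·(10.6667) = 103.7167.

Step 5 — scale by n: T² = 4 · 103.7167 = 414.8667.

T² ≈ 414.8667


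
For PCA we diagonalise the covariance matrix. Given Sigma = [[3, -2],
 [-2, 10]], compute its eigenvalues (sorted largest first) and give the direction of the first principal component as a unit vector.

Step 1 — characteristic polynomial of 2×2 Sigma:
  det(Sigma - λI) = λ² - trace · λ + det = 0.
  trace = 3 + 10 = 13, det = 3·10 - (-2)² = 26.
Step 2 — discriminant:
  Δ = trace² - 4·det = 169 - 104 = 65.
Step 3 — eigenvalues:
  λ = (trace ± √Δ)/2 = (13 ± 8.0623)/2,
  λ_1 = 10.5311,  λ_2 = 2.4689.

Step 4 — unit eigenvector for λ_1: solve (Sigma - λ_1 I)v = 0. First row:
  (3 - 10.5311)·v_x + (-2)·v_y = 0, i.e. (-7.5311)·v_x + (-2)·v_y = 0,
  so v ∝ (b, λ_1 - a) = (-2, 7.5311); multiply by -1 so the first entry is positive: u = (2, -7.5311).
  ||u|| = √((2)² + (-7.5311)²) = √(60.7179) ≈ 7.7922,
  v_1 = u/||u|| ≈ (0.2567, -0.9665) (||v_1|| = 1).

λ_1 = 10.5311,  λ_2 = 2.4689;  v_1 ≈ (0.2567, -0.9665)


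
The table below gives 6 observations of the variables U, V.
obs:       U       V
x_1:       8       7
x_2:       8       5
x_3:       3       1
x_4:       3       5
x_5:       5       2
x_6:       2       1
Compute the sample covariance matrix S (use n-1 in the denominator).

Step 1 — column means:
  mean(U) = (8 + 8 + 3 + 3 + 5 + 2) / 6 = 29/6 = 4.8333
  mean(V) = (7 + 5 + 1 + 5 + 2 + 1) / 6 = 21/6 = 3.5

Step 2 — sample covariance S[i,j] = (1/(n-1)) · Σ_k (x_{k,i} - mean_i) · (x_{k,j} - mean_j), with n-1 = 5.
  S[U,U] = ((3.1667)·(3.1667) + (3.1667)·(3.1667) + (-1.8333)·(-1.8333) + (-1.8333)·(-1.8333) + (0.1667)·(0.1667) + (-2.8333)·(-2.8333)) / 5 = 34.8333/5 = 6.9667
  S[U,V] = ((3.1667)·(3.5) + (3.1667)·(1.5) + (-1.8333)·(-2.5) + (-1.8333)·(1.5) + (0.1667)·(-1.5) + (-2.8333)·(-2.5)) / 5 = 24.5/5 = 4.9
  S[V,V] = ((3.5)·(3.5) + (1.5)·(1.5) + (-2.5)·(-2.5) + (1.5)·(1.5) + (-1.5)·(-1.5) + (-2.5)·(-2.5)) / 5 = 31.5/5 = 6.3

S is symmetric (S[j,i] = S[i,j]). Assembling:

S = [[6.9667, 4.9],
 [4.9, 6.3]]


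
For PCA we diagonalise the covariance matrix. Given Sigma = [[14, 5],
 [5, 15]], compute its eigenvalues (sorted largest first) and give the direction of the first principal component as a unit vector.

Step 1 — characteristic polynomial of 2×2 Sigma:
  det(Sigma - λI) = λ² - trace · λ + det = 0.
  trace = 14 + 15 = 29, det = 14·15 - (5)² = 185.
Step 2 — discriminant:
  Δ = trace² - 4·det = 841 - 740 = 101.
Step 3 — eigenvalues:
  λ = (trace ± √Δ)/2 = (29 ± 10.0499)/2,
  λ_1 = 19.5249,  λ_2 = 9.4751.

Step 4 — unit eigenvector for λ_1: solve (Sigma - λ_1 I)v = 0. First row:
  (14 - 19.5249)·v_x + (5)·v_y = 0, i.e. (-5.5249)·v_x + (5)·v_y = 0,
  so v ∝ (b, λ_1 - a) = (5, 5.5249) = u.
  ||u|| = √((5)² + (5.5249)²) = √(55.5249) ≈ 7.4515,
  v_1 = u/||u|| ≈ (0.671, 0.7415) (||v_1|| = 1).

λ_1 = 19.5249,  λ_2 = 9.4751;  v_1 ≈ (0.671, 0.7415)


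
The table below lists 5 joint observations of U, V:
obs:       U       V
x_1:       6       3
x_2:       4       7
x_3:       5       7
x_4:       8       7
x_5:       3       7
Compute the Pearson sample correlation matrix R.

Step 1 — column means:
  mean(U) = (6 + 4 + 5 + 8 + 3) / 5 = 26/5 = 5.2
  mean(V) = (3 + 7 + 7 + 7 + 7) / 5 = 31/5 = 6.2

Step 2 — sample variances and covariances s[i,j] = (1/(n-1)) · Σ_k (x_{k,i} - mean_i) · (x_{k,j} - mean_j), with n-1 = 4:
  s[U,U] = ((0.8)·(0.8) + (-1.2)·(-1.2) + (-0.2)·(-0.2) + (2.8)·(2.8) + (-2.2)·(-2.2)) / 4 = 14.8/4 = 3.7
  s[U,V] = ((0.8)·(-3.2) + (-1.2)·(0.8) + (-0.2)·(0.8) + (2.8)·(0.8) + (-2.2)·(0.8)) / 4 = -3.2/4 = -0.8
  s[V,V] = ((-3.2)·(-3.2) + (0.8)·(0.8) + (0.8)·(0.8) + (0.8)·(0.8) + (0.8)·(0.8)) / 4 = 12.8/4 = 3.2
  Sample standard deviations s_i = √(s[i,i]):
  s(U) = √(3.7) = 1.9235
  s(V) = √(3.2) = 1.7889

Step 3 — r_{ij} = s_{ij} / (s_i · s_j):
  r[U,U] = 1 (diagonal).
  r[U,V] = -0.8 / (1.9235 · 1.7889) = -0.8 / 3.4409 = -0.2325
  r[V,V] = 1 (diagonal).

R is symmetric with unit diagonal. Assembling:

R = [[1, -0.2325],
 [-0.2325, 1]]


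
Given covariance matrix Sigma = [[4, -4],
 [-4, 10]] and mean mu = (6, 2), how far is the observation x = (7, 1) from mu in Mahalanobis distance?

Step 1 — centre the observation: (x - mu) = (1, -1).

Step 2 — invert Sigma. det(Sigma) = 4·10 - (-4)² = 24.
  Sigma^{-1} = (1/det) · [[d, -b], [-b, a]] = [[0.4167, 0.1667],
 [0.1667, 0.1667]].

Step 3 — form the quadratic (x - mu)^T · Sigma^{-1} · (x - mu):
  Sigma^{-1} · (x - mu) = (0.25, 0).
  (x - mu)^T · [Sigma^{-1} · (x - mu)] = (1)·(0.25) + (-1)·(0) = 0.25.

Step 4 — take square root: d = √(0.25) ≈ 0.5.

d(x, mu) = √(0.25) ≈ 0.5


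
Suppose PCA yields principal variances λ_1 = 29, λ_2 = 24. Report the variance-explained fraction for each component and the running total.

Step 1 — total variance = trace(Sigma) = Σ λ_i = 29 + 24 = 53.

Step 2 — fraction explained by component i = λ_i / Σ λ:
  PC1: 29/53 = 0.5472
  PC2: 24/53 = 0.4528

Step 3 — cumulative fraction after k components = (λ_1 + ... + λ_k) / Σ λ:
  k = 1: 29/53 = 0.5472
  k = 2: (29 + 24)/53 = 53/53 = 1

Summary (fraction, with percent):

explained: PC1 0.5472 (54.72%), PC2 0.4528 (45.28%);  cumulative: 0.5472, 1


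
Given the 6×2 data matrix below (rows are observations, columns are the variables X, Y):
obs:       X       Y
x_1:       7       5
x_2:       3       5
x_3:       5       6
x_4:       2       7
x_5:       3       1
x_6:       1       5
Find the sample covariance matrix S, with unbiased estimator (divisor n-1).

Step 1 — column means:
  mean(X) = (7 + 3 + 5 + 2 + 3 + 1) / 6 = 21/6 = 3.5
  mean(Y) = (5 + 5 + 6 + 7 + 1 + 5) / 6 = 29/6 = 4.8333

Step 2 — sample covariance S[i,j] = (1/(n-1)) · Σ_k (x_{k,i} - mean_i) · (x_{k,j} - mean_j), with n-1 = 5.
  S[X,X] = ((3.5)·(3.5) + (-0.5)·(-0.5) + (1.5)·(1.5) + (-1.5)·(-1.5) + (-0.5)·(-0.5) + (-2.5)·(-2.5)) / 5 = 23.5/5 = 4.7
  S[X,Y] = ((3.5)·(0.1667) + (-0.5)·(0.1667) + (1.5)·(1.1667) + (-1.5)·(2.1667) + (-0.5)·(-3.8333) + (-2.5)·(0.1667)) / 5 = 0.5/5 = 0.1
  S[Y,Y] = ((0.1667)·(0.1667) + (0.1667)·(0.1667) + (1.1667)·(1.1667) + (2.1667)·(2.1667) + (-3.8333)·(-3.8333) + (0.1667)·(0.1667)) / 5 = 20.8333/5 = 4.1667

S is symmetric (S[j,i] = S[i,j]). Assembling:

S = [[4.7, 0.1],
 [0.1, 4.1667]]


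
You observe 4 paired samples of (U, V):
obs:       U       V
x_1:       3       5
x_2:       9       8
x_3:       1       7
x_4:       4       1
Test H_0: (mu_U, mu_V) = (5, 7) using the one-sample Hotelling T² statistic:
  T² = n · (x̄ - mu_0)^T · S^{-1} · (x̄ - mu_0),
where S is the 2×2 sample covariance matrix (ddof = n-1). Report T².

Step 1 — sample mean vector:
  mean(U) = (3 + 9 + 1 + 4) / 4 = 17/4 = 4.25
  mean(V) = (5 + 8 + 7 + 1) / 4 = 21/4 = 5.25
  x̄ = (4.25, 5.25),  deviation x̄ - mu_0 = (4.25, 5.25) - (5, 7) = (-0.75, -1.75).

Step 2 — sample covariance matrix, S[i,j] = (1/(n-1)) · Σ_k (x_{k,i} - mean_i) · (x_{k,j} - mean_j), divisor n-1 = 3:
  S[U,U] = ((-1.25)·(-1.25) + (4.75)·(4.75) + (-3.25)·(-3.25) + (-0.25)·(-0.25)) / 3 = 34.75/3 = 11.5833
  S[U,V] = ((-1.25)·(-0.25) + (4.75)·(2.75) + (-3.25)·(1.75) + (-0.25)·(-4.25)) / 3 = 8.75/3 = 2.9167
  S[V,V] = ((-0.25)·(-0.25) + (2.75)·(2.75) + (1.75)·(1.75) + (-4.25)·(-4.25)) / 3 = 28.75/3 = 9.5833
  S = [[11.5833, 2.9167],
 [2.9167, 9.5833]].

Step 3 — invert S. det(S) = 11.5833·9.5833 - (2.9167)² = 102.5.
  S^{-1} = (1/det) · [[d, -b], [-b, a]] = [[0.0935, -0.0285],
 [-0.0285, 0.113]].

Step 4 — quadratic form (x̄ - mu_0)^T · S^{-1} · (x̄ - mu_0):
  S^{-1} · (x̄ - mu_0) = (-0.0203, -0.1764),
  (x̄ - mu_0)^T · [...] = (-0.75)·(-0.0203) + (-1.75)·(-0.1764) = 0.324.

Step 5 — scale by n: T² = 4 · 0.324 = 1.2959.

T² ≈ 1.2959
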